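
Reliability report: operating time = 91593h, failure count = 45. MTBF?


Formula: MTBF = Total operating time / Number of failures
MTBF = 91593 / 45
MTBF = 2035.4 hours

2035.4 hours


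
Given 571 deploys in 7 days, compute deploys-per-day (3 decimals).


Formula: deployments per day = releases / days
= 571 / 7
= 81.571 deploys/day
(equivalently, 571.0 deploys/week)

81.571 deploys/day


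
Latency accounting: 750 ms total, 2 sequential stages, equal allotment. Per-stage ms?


Formula: per_stage = total_budget / stages
per_stage = 750 / 2
per_stage = 375.0 ms

375.0 ms


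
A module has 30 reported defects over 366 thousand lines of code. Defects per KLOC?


Defect density = defects / KLOC
Defect density = 30 / 366
Defect density = 0.082 defects/KLOC

0.082 defects/KLOC


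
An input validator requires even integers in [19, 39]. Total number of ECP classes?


Constraint: even integers in [19, 39]
Class 1: x < 19 — out-of-range invalid
Class 2: x in [19,39] but odd — wrong type invalid
Class 3: x in [19,39] and even — valid
Class 4: x > 39 — out-of-range invalid
Total equivalence classes: 4

4 equivalence classes


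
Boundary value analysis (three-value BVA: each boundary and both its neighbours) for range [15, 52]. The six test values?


Range: [15, 52]
Boundaries: just below min, min, min+1, max-1, max, just above max
Values: [14, 15, 16, 51, 52, 53]

[14, 15, 16, 51, 52, 53]


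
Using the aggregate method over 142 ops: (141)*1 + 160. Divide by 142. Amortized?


Formula: Amortized cost = Total cost / Operations
Total cost = (141 * 1) + (1 * 160)
Total cost = 141 + 160 = 301
Amortized = 301 / 142 = 2.1197

2.1197


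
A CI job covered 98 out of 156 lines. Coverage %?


Coverage = covered / total * 100
Coverage = 98 / 156 * 100
Coverage = 62.82%

62.82%


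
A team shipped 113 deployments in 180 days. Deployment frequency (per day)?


Formula: deployments per day = releases / days
= 113 / 180
= 0.628 deploys/day
(equivalently, 4.39 deploys/week)

0.628 deploys/day


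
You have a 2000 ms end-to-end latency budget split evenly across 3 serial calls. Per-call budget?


Formula: per_stage = total_budget / stages
per_stage = 2000 / 3
per_stage = 666.67 ms

666.67 ms


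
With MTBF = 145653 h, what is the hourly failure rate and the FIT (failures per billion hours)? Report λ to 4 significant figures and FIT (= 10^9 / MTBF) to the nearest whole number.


Formula: λ = 1 / MTBF; FIT = λ × 1e9 = 1e9 / MTBF
λ = 1 / 145653 ≈ 6.866e-06 failures/hour
FIT = 1e9 / 145653 ≈ 6866 failures per 1e9 hours (nearest whole number)

λ = 6.866e-06 /h, FIT = 6866


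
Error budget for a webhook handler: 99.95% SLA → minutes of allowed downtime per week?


Formula: allowed downtime = period * (100 - SLA) / 100
Period (week) = 10080 minutes
Unavailability fraction = (100 - 99.95) / 100
Allowed downtime = 10080 * (100 - 99.95) / 100
Allowed downtime = 5.04 minutes

5.04 minutes


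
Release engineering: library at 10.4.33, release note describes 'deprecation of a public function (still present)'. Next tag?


Current: 10.4.33
Change category: 'deprecation of a public function (still present)' → minor bump
SemVer rule: minor bump → increment MINOR, reset PATCH to 0 (MAJOR unchanged)
New: 10.5.0

10.5.0


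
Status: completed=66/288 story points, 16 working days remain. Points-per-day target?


Formula: Required rate = Remaining points / Days left
Remaining = 288 - 66 = 222 points
Required rate = 222 / 16 = 13.88 points/day

13.88 points/day


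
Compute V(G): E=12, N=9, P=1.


Formula: V(G) = E - N + 2P
V(G) = 12 - 9 + 2*1
V(G) = 3 + 2
V(G) = 5

5


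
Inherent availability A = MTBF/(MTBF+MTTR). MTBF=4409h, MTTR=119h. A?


Availability = MTBF / (MTBF + MTTR)
Availability = 4409 / (4409 + 119)
Availability = 4409 / 4528
Availability = 97.3719%

97.3719%


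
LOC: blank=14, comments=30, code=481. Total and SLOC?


Total LOC = blank + comment + code
Total LOC = 14 + 30 + 481 = 525
SLOC (source only) = code = 481

Total LOC: 525, SLOC: 481


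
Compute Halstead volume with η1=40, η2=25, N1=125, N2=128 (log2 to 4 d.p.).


Formula: V = N * log2(η), where N = N1 + N2 and η = η1 + η2
η = 40 + 25 = 65
N = 125 + 128 = 253
log2(65) ≈ 6.0224
V = 253 * 6.0224 = 1523.67

1523.67


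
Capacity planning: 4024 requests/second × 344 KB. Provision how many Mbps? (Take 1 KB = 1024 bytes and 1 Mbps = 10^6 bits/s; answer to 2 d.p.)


Formula: Mbps = payload_bytes * RPS * 8 / 1e6
Payload per request = 344 KB = 344 * 1024 = 352256 bytes
Total bytes/sec = 352256 * 4024 = 1417478144
Total bits/sec = 1417478144 * 8 = 11339825152
Mbps = 11339825152 / 1e6 = 11339.83

11339.83 Mbps


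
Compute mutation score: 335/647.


Mutation score = killed / total * 100
Mutation score = 335 / 647 * 100
Mutation score = 51.78%

51.78%


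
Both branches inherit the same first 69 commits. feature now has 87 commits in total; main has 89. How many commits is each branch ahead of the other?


Common ancestor: commit #69
feature commits after divergence: 87 - 69 = 18
main commits after divergence: 89 - 69 = 20
feature is 18 commits ahead of main
main is 20 commits ahead of feature

feature ahead: 18, main ahead: 20


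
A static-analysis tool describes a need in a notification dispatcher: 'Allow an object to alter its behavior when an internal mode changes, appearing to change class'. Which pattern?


This matches the State pattern

State


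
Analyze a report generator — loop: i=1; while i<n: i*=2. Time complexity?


Reasoning: i doubles each step so iterations are log2(n)
Complexity: O(log n)

O(log n)


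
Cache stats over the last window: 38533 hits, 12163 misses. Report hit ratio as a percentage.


Formula: hit rate = hits / (hits + misses) * 100
hit rate = 38533 / (38533 + 12163) * 100
hit rate = 38533 / 50696 * 100
hit rate = 76.01%

76.01%


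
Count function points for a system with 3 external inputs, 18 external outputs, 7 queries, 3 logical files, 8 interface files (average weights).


UFP = EI*4 + EO*5 + EQ*4 + ILF*10 + EIF*7
UFP = 3*4 + 18*5 + 7*4 + 3*10 + 8*7
UFP = 12 + 90 + 28 + 30 + 56
UFP = 216

216


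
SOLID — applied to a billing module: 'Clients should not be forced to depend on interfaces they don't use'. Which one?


This describes the Interface Segregation Principle (ISP)

Interface Segregation Principle (ISP)


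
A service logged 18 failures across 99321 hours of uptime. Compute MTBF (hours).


Formula: MTBF = Total operating time / Number of failures
MTBF = 99321 / 18
MTBF = 5517.83 hours

5517.83 hours


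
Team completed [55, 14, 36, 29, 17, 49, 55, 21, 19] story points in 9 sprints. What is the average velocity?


Formula: Avg velocity = Total points / Number of sprints
Points: [55, 14, 36, 29, 17, 49, 55, 21, 19]
Sum = 55 + 14 + 36 + 29 + 17 + 49 + 55 + 21 + 19 = 295
Avg velocity = 295 / 9 = 32.78 points/sprint

32.78 points/sprint


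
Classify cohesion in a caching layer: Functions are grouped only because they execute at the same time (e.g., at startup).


Reasoning: Related by timing only
Type: Temporal cohesion

Temporal cohesion


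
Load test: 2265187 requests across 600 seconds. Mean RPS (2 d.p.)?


Formula: throughput = requests / seconds
throughput = 2265187 / 600
throughput = 3775.31 requests/second

3775.31 requests/second


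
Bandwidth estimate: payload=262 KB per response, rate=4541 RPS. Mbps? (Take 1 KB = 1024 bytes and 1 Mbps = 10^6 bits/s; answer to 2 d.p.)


Formula: Mbps = payload_bytes * RPS * 8 / 1e6
Payload per request = 262 KB = 262 * 1024 = 268288 bytes
Total bytes/sec = 268288 * 4541 = 1218295808
Total bits/sec = 1218295808 * 8 = 9746366464
Mbps = 9746366464 / 1e6 = 9746.37

9746.37 Mbps


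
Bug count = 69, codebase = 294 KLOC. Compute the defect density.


Defect density = defects / KLOC
Defect density = 69 / 294
Defect density = 0.235 defects/KLOC

0.235 defects/KLOC


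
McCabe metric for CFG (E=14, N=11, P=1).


Formula: V(G) = E - N + 2P
V(G) = 14 - 11 + 2*1
V(G) = 3 + 2
V(G) = 5

5


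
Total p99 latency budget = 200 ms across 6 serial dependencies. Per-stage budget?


Formula: per_stage = total_budget / stages
per_stage = 200 / 6
per_stage = 33.33 ms

33.33 ms


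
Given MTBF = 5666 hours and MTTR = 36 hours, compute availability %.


Availability = MTBF / (MTBF + MTTR)
Availability = 5666 / (5666 + 36)
Availability = 5666 / 5702
Availability = 99.3686%

99.3686%


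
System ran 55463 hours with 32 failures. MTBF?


Formula: MTBF = Total operating time / Number of failures
MTBF = 55463 / 32
MTBF = 1733.22 hours

1733.22 hours


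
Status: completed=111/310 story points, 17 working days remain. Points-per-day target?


Formula: Required rate = Remaining points / Days left
Remaining = 310 - 111 = 199 points
Required rate = 199 / 17 = 11.71 points/day

11.71 points/day


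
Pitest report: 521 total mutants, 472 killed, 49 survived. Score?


Mutation score = killed / total * 100
Mutation score = 472 / 521 * 100
Mutation score = 90.6%

90.6%


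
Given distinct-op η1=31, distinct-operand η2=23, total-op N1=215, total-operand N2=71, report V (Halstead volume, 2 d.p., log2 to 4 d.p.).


Formula: V = N * log2(η), where N = N1 + N2 and η = η1 + η2
η = 31 + 23 = 54
N = 215 + 71 = 286
log2(54) ≈ 5.7549
V = 286 * 5.7549 = 1645.90

1645.90


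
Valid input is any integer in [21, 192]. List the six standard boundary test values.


Range: [21, 192]
Boundaries: just below min, min, min+1, max-1, max, just above max
Values: [20, 21, 22, 191, 192, 193]

[20, 21, 22, 191, 192, 193]


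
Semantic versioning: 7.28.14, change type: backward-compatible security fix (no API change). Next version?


Current: 7.28.14
Change category: 'backward-compatible security fix (no API change)' → patch bump
SemVer rule: patch bump → increment PATCH (MAJOR and MINOR unchanged)
New: 7.28.15

7.28.15


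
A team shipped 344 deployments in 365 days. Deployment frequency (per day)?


Formula: deployments per day = releases / days
= 344 / 365
= 0.942 deploys/day
(equivalently, 6.6 deploys/week)

0.942 deploys/day


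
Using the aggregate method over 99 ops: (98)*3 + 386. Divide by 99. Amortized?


Formula: Amortized cost = Total cost / Operations
Total cost = (98 * 3) + (1 * 386)
Total cost = 294 + 386 = 680
Amortized = 680 / 99 = 6.8687

6.8687


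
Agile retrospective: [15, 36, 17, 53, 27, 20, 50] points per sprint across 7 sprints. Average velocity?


Formula: Avg velocity = Total points / Number of sprints
Points: [15, 36, 17, 53, 27, 20, 50]
Sum = 15 + 36 + 17 + 53 + 27 + 20 + 50 = 218
Avg velocity = 218 / 7 = 31.14 points/sprint

31.14 points/sprint


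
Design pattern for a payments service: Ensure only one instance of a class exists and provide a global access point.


This matches the Singleton pattern

Singleton


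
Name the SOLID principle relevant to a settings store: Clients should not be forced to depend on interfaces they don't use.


This describes the Interface Segregation Principle (ISP)

Interface Segregation Principle (ISP)


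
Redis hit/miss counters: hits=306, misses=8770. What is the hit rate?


Formula: hit rate = hits / (hits + misses) * 100
hit rate = 306 / (306 + 8770) * 100
hit rate = 306 / 9076 * 100
hit rate = 3.37%

3.37%


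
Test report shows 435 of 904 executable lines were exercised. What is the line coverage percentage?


Coverage = covered / total * 100
Coverage = 435 / 904 * 100
Coverage = 48.12%

48.12%


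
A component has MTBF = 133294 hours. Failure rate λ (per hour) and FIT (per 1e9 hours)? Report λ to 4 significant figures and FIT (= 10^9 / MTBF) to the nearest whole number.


Formula: λ = 1 / MTBF; FIT = λ × 1e9 = 1e9 / MTBF
λ = 1 / 133294 ≈ 7.502e-06 failures/hour
FIT = 1e9 / 133294 ≈ 7502 failures per 1e9 hours (nearest whole number)

λ = 7.502e-06 /h, FIT = 7502


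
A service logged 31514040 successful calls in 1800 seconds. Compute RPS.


Formula: throughput = requests / seconds
throughput = 31514040 / 1800
throughput = 17507.8 requests/second

17507.8 requests/second


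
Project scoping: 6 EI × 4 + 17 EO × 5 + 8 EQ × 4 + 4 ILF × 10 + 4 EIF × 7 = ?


UFP = EI*4 + EO*5 + EQ*4 + ILF*10 + EIF*7
UFP = 6*4 + 17*5 + 8*4 + 4*10 + 4*7
UFP = 24 + 85 + 32 + 40 + 28
UFP = 209

209


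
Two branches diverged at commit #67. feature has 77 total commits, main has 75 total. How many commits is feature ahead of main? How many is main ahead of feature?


Common ancestor: commit #67
feature commits after divergence: 77 - 67 = 10
main commits after divergence: 75 - 67 = 8
feature is 10 commits ahead of main
main is 8 commits ahead of feature

feature ahead: 10, main ahead: 8


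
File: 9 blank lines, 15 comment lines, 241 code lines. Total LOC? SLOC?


Total LOC = blank + comment + code
Total LOC = 9 + 15 + 241 = 265
SLOC (source only) = code = 241

Total LOC: 265, SLOC: 241


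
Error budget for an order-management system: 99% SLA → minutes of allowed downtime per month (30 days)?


Formula: allowed downtime = period * (100 - SLA) / 100
Period (month (30 days)) = 43200 minutes
Unavailability fraction = (100 - 99.0) / 100
Allowed downtime = 43200 * (100 - 99.0) / 100
Allowed downtime = 432.0 minutes

432.0 minutes


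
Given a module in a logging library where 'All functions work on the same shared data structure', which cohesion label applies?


Reasoning: Functions share data
Type: Communicational cohesion

Communicational cohesion


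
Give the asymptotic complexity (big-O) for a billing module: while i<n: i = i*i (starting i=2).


Reasoning: squaring drives double-exponential growth; iterations ~ log log n
Complexity: O(log log n)

O(log log n)


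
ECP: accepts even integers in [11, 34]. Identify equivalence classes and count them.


Constraint: even integers in [11, 34]
Class 1: x < 11 — out-of-range invalid
Class 2: x in [11,34] but odd — wrong type invalid
Class 3: x in [11,34] and even — valid
Class 4: x > 34 — out-of-range invalid
Total equivalence classes: 4

4 equivalence classes


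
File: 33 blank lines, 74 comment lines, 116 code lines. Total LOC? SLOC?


Total LOC = blank + comment + code
Total LOC = 33 + 74 + 116 = 223
SLOC (source only) = code = 116

Total LOC: 223, SLOC: 116


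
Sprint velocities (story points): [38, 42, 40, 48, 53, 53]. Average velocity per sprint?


Formula: Avg velocity = Total points / Number of sprints
Points: [38, 42, 40, 48, 53, 53]
Sum = 38 + 42 + 40 + 48 + 53 + 53 = 274
Avg velocity = 274 / 6 = 45.67 points/sprint

45.67 points/sprint


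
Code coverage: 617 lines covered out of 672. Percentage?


Coverage = covered / total * 100
Coverage = 617 / 672 * 100
Coverage = 91.82%

91.82%


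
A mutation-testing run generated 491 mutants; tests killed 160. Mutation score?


Mutation score = killed / total * 100
Mutation score = 160 / 491 * 100
Mutation score = 32.59%

32.59%


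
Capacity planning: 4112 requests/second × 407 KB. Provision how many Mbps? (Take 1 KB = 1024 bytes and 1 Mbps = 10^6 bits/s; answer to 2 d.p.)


Formula: Mbps = payload_bytes * RPS * 8 / 1e6
Payload per request = 407 KB = 407 * 1024 = 416768 bytes
Total bytes/sec = 416768 * 4112 = 1713750016
Total bits/sec = 1713750016 * 8 = 13710000128
Mbps = 13710000128 / 1e6 = 13710.0

13710.0 Mbps


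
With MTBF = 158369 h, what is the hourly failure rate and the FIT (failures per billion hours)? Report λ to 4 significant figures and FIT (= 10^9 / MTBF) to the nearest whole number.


Formula: λ = 1 / MTBF; FIT = λ × 1e9 = 1e9 / MTBF
λ = 1 / 158369 ≈ 6.314e-06 failures/hour
FIT = 1e9 / 158369 ≈ 6314 failures per 1e9 hours (nearest whole number)

λ = 6.314e-06 /h, FIT = 6314


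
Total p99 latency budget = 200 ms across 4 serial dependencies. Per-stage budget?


Formula: per_stage = total_budget / stages
per_stage = 200 / 4
per_stage = 50.0 ms

50.0 ms


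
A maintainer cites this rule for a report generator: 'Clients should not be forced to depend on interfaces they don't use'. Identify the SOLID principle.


This describes the Interface Segregation Principle (ISP)

Interface Segregation Principle (ISP)


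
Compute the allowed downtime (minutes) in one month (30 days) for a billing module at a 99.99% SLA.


Formula: allowed downtime = period * (100 - SLA) / 100
Period (month (30 days)) = 43200 minutes
Unavailability fraction = (100 - 99.99) / 100
Allowed downtime = 43200 * (100 - 99.99) / 100
Allowed downtime = 4.32 minutes

4.32 minutes


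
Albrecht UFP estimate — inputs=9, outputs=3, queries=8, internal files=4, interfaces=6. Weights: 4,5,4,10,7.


UFP = EI*4 + EO*5 + EQ*4 + ILF*10 + EIF*7
UFP = 9*4 + 3*5 + 8*4 + 4*10 + 6*7
UFP = 36 + 15 + 32 + 40 + 42
UFP = 165

165


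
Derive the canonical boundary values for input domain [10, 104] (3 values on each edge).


Range: [10, 104]
Boundaries: just below min, min, min+1, max-1, max, just above max
Values: [9, 10, 11, 103, 104, 105]

[9, 10, 11, 103, 104, 105]


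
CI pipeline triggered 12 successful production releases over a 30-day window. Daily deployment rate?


Formula: deployments per day = releases / days
= 12 / 30
= 0.4 deploys/day
(equivalently, 2.8 deploys/week)

0.4 deploys/day


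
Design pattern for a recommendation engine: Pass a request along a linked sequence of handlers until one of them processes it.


This matches the Chain of Responsibility pattern

Chain of Responsibility


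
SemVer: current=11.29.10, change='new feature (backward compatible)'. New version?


Current: 11.29.10
Change category: 'new feature (backward compatible)' → minor bump
SemVer rule: minor bump → increment MINOR, reset PATCH to 0 (MAJOR unchanged)
New: 11.30.0

11.30.0


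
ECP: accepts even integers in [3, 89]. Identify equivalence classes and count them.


Constraint: even integers in [3, 89]
Class 1: x < 3 — out-of-range invalid
Class 2: x in [3,89] but odd — wrong type invalid
Class 3: x in [3,89] and even — valid
Class 4: x > 89 — out-of-range invalid
Total equivalence classes: 4

4 equivalence classes


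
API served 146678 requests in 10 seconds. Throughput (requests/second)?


Formula: throughput = requests / seconds
throughput = 146678 / 10
throughput = 14667.8 requests/second

14667.8 requests/second


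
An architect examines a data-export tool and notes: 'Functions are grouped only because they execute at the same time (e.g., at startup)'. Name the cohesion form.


Reasoning: Related by timing only
Type: Temporal cohesion

Temporal cohesion


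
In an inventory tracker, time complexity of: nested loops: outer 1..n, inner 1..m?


Reasoning: product of independent bounds
Complexity: O(n*m)

O(n*m)


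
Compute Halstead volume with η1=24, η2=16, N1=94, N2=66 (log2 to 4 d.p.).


Formula: V = N * log2(η), where N = N1 + N2 and η = η1 + η2
η = 24 + 16 = 40
N = 94 + 66 = 160
log2(40) ≈ 5.3219
V = 160 * 5.3219 = 851.50

851.50


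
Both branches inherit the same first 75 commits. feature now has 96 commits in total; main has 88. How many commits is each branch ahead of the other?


Common ancestor: commit #75
feature commits after divergence: 96 - 75 = 21
main commits after divergence: 88 - 75 = 13
feature is 21 commits ahead of main
main is 13 commits ahead of feature

feature ahead: 21, main ahead: 13


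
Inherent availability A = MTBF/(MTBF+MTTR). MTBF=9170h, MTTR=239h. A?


Availability = MTBF / (MTBF + MTTR)
Availability = 9170 / (9170 + 239)
Availability = 9170 / 9409
Availability = 97.4599%

97.4599%


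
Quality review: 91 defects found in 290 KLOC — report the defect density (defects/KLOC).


Defect density = defects / KLOC
Defect density = 91 / 290
Defect density = 0.314 defects/KLOC

0.314 defects/KLOC


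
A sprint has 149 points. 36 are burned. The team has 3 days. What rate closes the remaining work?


Formula: Required rate = Remaining points / Days left
Remaining = 149 - 36 = 113 points
Required rate = 113 / 3 = 37.67 points/day

37.67 points/day


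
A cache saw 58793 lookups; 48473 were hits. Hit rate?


Formula: hit rate = hits / (hits + misses) * 100
hit rate = 48473 / (48473 + 10320) * 100
hit rate = 48473 / 58793 * 100
hit rate = 82.45%

82.45%


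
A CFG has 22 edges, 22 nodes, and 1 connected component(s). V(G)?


Formula: V(G) = E - N + 2P
V(G) = 22 - 22 + 2*1
V(G) = 0 + 2
V(G) = 2

2


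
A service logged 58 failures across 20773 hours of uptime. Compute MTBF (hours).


Formula: MTBF = Total operating time / Number of failures
MTBF = 20773 / 58
MTBF = 358.16 hours

358.16 hours


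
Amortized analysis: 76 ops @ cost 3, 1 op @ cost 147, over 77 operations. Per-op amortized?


Formula: Amortized cost = Total cost / Operations
Total cost = (76 * 3) + (1 * 147)
Total cost = 228 + 147 = 375
Amortized = 375 / 77 = 4.8701

4.8701


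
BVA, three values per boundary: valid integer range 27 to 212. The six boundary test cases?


Range: [27, 212]
Boundaries: just below min, min, min+1, max-1, max, just above max
Values: [26, 27, 28, 211, 212, 213]

[26, 27, 28, 211, 212, 213]


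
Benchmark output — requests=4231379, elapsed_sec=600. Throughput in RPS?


Formula: throughput = requests / seconds
throughput = 4231379 / 600
throughput = 7052.3 requests/second

7052.3 requests/second


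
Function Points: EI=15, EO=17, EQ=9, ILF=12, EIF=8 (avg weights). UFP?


UFP = EI*4 + EO*5 + EQ*4 + ILF*10 + EIF*7
UFP = 15*4 + 17*5 + 9*4 + 12*10 + 8*7
UFP = 60 + 85 + 36 + 120 + 56
UFP = 357

357


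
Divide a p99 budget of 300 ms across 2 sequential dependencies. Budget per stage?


Formula: per_stage = total_budget / stages
per_stage = 300 / 2
per_stage = 150.0 ms

150.0 ms


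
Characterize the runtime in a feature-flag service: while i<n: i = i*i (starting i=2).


Reasoning: squaring drives double-exponential growth; iterations ~ log log n
Complexity: O(log log n)

O(log log n)


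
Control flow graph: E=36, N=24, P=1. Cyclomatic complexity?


Formula: V(G) = E - N + 2P
V(G) = 36 - 24 + 2*1
V(G) = 12 + 2
V(G) = 14

14


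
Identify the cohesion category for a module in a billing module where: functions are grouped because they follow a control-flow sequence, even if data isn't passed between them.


Reasoning: Grouped by order of execution within a routine, not by data flow
Type: Procedural cohesion

Procedural cohesion


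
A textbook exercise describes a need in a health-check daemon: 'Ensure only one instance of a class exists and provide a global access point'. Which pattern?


This matches the Singleton pattern

Singleton


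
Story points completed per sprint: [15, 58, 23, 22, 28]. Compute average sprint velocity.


Formula: Avg velocity = Total points / Number of sprints
Points: [15, 58, 23, 22, 28]
Sum = 15 + 58 + 23 + 22 + 28 = 146
Avg velocity = 146 / 5 = 29.2 points/sprint

29.2 points/sprint


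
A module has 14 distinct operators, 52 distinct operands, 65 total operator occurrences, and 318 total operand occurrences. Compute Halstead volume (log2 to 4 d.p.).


Formula: V = N * log2(η), where N = N1 + N2 and η = η1 + η2
η = 14 + 52 = 66
N = 65 + 318 = 383
log2(66) ≈ 6.0444
V = 383 * 6.0444 = 2315.01

2315.01


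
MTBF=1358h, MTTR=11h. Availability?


Availability = MTBF / (MTBF + MTTR)
Availability = 1358 / (1358 + 11)
Availability = 1358 / 1369
Availability = 99.1965%

99.1965%


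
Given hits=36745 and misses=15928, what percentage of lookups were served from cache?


Formula: hit rate = hits / (hits + misses) * 100
hit rate = 36745 / (36745 + 15928) * 100
hit rate = 36745 / 52673 * 100
hit rate = 69.76%

69.76%


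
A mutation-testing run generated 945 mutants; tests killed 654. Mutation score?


Mutation score = killed / total * 100
Mutation score = 654 / 945 * 100
Mutation score = 69.21%

69.21%


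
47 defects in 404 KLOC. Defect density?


Defect density = defects / KLOC
Defect density = 47 / 404
Defect density = 0.116 defects/KLOC

0.116 defects/KLOC


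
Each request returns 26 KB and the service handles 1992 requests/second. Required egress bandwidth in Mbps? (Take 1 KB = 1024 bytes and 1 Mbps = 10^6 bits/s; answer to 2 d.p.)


Formula: Mbps = payload_bytes * RPS * 8 / 1e6
Payload per request = 26 KB = 26 * 1024 = 26624 bytes
Total bytes/sec = 26624 * 1992 = 53035008
Total bits/sec = 53035008 * 8 = 424280064
Mbps = 424280064 / 1e6 = 424.28

424.28 Mbps


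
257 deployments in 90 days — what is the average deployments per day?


Formula: deployments per day = releases / days
= 257 / 90
= 2.856 deploys/day
(equivalently, 19.99 deploys/week)

2.856 deploys/day


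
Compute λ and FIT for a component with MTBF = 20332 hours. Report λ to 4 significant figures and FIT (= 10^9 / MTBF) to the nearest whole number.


Formula: λ = 1 / MTBF; FIT = λ × 1e9 = 1e9 / MTBF
λ = 1 / 20332 ≈ 4.918e-05 failures/hour
FIT = 1e9 / 20332 ≈ 49184 failures per 1e9 hours (nearest whole number)

λ = 4.918e-05 /h, FIT = 49184


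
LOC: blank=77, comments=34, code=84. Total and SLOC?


Total LOC = blank + comment + code
Total LOC = 77 + 34 + 84 = 195
SLOC (source only) = code = 84

Total LOC: 195, SLOC: 84


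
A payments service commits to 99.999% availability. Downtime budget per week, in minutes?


Formula: allowed downtime = period * (100 - SLA) / 100
Period (week) = 10080 minutes
Unavailability fraction = (100 - 99.999) / 100
Allowed downtime = 10080 * (100 - 99.999) / 100
Allowed downtime = 0.1008 minutes

0.1008 minutes


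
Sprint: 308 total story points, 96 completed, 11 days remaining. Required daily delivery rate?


Formula: Required rate = Remaining points / Days left
Remaining = 308 - 96 = 212 points
Required rate = 212 / 11 = 19.27 points/day

19.27 points/day


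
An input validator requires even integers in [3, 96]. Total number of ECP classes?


Constraint: even integers in [3, 96]
Class 1: x < 3 — out-of-range invalid
Class 2: x in [3,96] but odd — wrong type invalid
Class 3: x in [3,96] and even — valid
Class 4: x > 96 — out-of-range invalid
Total equivalence classes: 4

4 equivalence classes


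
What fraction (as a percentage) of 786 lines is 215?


Coverage = covered / total * 100
Coverage = 215 / 786 * 100
Coverage = 27.35%

27.35%


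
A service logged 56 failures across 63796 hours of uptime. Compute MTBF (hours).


Formula: MTBF = Total operating time / Number of failures
MTBF = 63796 / 56
MTBF = 1139.21 hours

1139.21 hours


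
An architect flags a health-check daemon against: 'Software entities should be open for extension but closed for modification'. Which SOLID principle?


This describes the Open/Closed Principle (OCP)

Open/Closed Principle (OCP)


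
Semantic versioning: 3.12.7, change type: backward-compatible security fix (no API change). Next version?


Current: 3.12.7
Change category: 'backward-compatible security fix (no API change)' → patch bump
SemVer rule: patch bump → increment PATCH (MAJOR and MINOR unchanged)
New: 3.12.8

3.12.8


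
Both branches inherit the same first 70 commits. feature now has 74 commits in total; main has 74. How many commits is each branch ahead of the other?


Common ancestor: commit #70
feature commits after divergence: 74 - 70 = 4
main commits after divergence: 74 - 70 = 4
feature is 4 commits ahead of main
main is 4 commits ahead of feature

feature ahead: 4, main ahead: 4


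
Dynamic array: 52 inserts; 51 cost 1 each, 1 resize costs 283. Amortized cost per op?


Formula: Amortized cost = Total cost / Operations
Total cost = (51 * 1) + (1 * 283)
Total cost = 51 + 283 = 334
Amortized = 334 / 52 = 6.4231

6.4231


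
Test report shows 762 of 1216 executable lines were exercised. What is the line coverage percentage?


Coverage = covered / total * 100
Coverage = 762 / 1216 * 100
Coverage = 62.66%

62.66%


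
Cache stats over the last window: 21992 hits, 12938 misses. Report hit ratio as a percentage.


Formula: hit rate = hits / (hits + misses) * 100
hit rate = 21992 / (21992 + 12938) * 100
hit rate = 21992 / 34930 * 100
hit rate = 62.96%

62.96%


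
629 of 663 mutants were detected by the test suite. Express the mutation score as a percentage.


Mutation score = killed / total * 100
Mutation score = 629 / 663 * 100
Mutation score = 94.87%

94.87%


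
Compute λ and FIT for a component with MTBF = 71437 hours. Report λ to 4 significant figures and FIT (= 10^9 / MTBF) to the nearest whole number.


Formula: λ = 1 / MTBF; FIT = λ × 1e9 = 1e9 / MTBF
λ = 1 / 71437 ≈ 1.400e-05 failures/hour
FIT = 1e9 / 71437 ≈ 13998 failures per 1e9 hours (nearest whole number)

λ = 1.400e-05 /h, FIT = 13998


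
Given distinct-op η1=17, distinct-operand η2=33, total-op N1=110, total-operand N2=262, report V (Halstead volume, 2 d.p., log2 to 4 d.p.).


Formula: V = N * log2(η), where N = N1 + N2 and η = η1 + η2
η = 17 + 33 = 50
N = 110 + 262 = 372
log2(50) ≈ 5.6439
V = 372 * 5.6439 = 2099.53

2099.53


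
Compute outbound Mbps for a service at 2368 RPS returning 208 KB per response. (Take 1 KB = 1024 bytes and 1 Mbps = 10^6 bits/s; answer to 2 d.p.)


Formula: Mbps = payload_bytes * RPS * 8 / 1e6
Payload per request = 208 KB = 208 * 1024 = 212992 bytes
Total bytes/sec = 212992 * 2368 = 504365056
Total bits/sec = 504365056 * 8 = 4034920448
Mbps = 4034920448 / 1e6 = 4034.92

4034.92 Mbps


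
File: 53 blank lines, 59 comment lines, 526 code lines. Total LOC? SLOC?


Total LOC = blank + comment + code
Total LOC = 53 + 59 + 526 = 638
SLOC (source only) = code = 526

Total LOC: 638, SLOC: 526


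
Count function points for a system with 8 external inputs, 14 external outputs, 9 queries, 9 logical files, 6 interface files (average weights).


UFP = EI*4 + EO*5 + EQ*4 + ILF*10 + EIF*7
UFP = 8*4 + 14*5 + 9*4 + 9*10 + 6*7
UFP = 32 + 70 + 36 + 90 + 42
UFP = 270

270


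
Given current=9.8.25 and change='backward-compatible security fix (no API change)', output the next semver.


Current: 9.8.25
Change category: 'backward-compatible security fix (no API change)' → patch bump
SemVer rule: patch bump → increment PATCH (MAJOR and MINOR unchanged)
New: 9.8.26

9.8.26


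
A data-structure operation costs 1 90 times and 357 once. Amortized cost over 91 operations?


Formula: Amortized cost = Total cost / Operations
Total cost = (90 * 1) + (1 * 357)
Total cost = 90 + 357 = 447
Amortized = 447 / 91 = 4.9121

4.9121


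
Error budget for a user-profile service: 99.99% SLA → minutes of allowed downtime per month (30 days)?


Formula: allowed downtime = period * (100 - SLA) / 100
Period (month (30 days)) = 43200 minutes
Unavailability fraction = (100 - 99.99) / 100
Allowed downtime = 43200 * (100 - 99.99) / 100
Allowed downtime = 4.32 minutes

4.32 minutes


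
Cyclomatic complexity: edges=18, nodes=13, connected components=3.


Formula: V(G) = E - N + 2P
V(G) = 18 - 13 + 2*3
V(G) = 5 + 6
V(G) = 11

11


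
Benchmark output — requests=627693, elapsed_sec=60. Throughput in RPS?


Formula: throughput = requests / seconds
throughput = 627693 / 60
throughput = 10461.55 requests/second

10461.55 requests/second


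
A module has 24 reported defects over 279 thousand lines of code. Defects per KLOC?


Defect density = defects / KLOC
Defect density = 24 / 279
Defect density = 0.086 defects/KLOC

0.086 defects/KLOC


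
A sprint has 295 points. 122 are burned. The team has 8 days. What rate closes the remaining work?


Formula: Required rate = Remaining points / Days left
Remaining = 295 - 122 = 173 points
Required rate = 173 / 8 = 21.63 points/day

21.63 points/day


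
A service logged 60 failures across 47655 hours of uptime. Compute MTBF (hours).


Formula: MTBF = Total operating time / Number of failures
MTBF = 47655 / 60
MTBF = 794.25 hours

794.25 hours


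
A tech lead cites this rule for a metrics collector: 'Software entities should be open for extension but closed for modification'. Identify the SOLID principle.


This describes the Open/Closed Principle (OCP)

Open/Closed Principle (OCP)


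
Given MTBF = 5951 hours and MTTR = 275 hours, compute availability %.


Availability = MTBF / (MTBF + MTTR)
Availability = 5951 / (5951 + 275)
Availability = 5951 / 6226
Availability = 95.583%

95.583%


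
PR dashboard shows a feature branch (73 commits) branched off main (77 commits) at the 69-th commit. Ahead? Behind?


Common ancestor: commit #69
feature commits after divergence: 73 - 69 = 4
main commits after divergence: 77 - 69 = 8
feature is 4 commits ahead of main
main is 8 commits ahead of feature

feature ahead: 4, main ahead: 8


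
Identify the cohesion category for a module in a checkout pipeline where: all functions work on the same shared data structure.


Reasoning: Functions share data
Type: Communicational cohesion

Communicational cohesion


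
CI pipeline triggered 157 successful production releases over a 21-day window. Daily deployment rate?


Formula: deployments per day = releases / days
= 157 / 21
= 7.476 deploys/day
(equivalently, 52.33 deploys/week)

7.476 deploys/day


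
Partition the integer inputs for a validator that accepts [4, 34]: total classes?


Valid range: [4, 34]
Class 1: x < 4 — invalid
Class 2: 4 ≤ x ≤ 34 — valid
Class 3: x > 34 — invalid
Total equivalence classes: 3

3 equivalence classes


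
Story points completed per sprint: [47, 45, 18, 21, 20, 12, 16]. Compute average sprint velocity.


Formula: Avg velocity = Total points / Number of sprints
Points: [47, 45, 18, 21, 20, 12, 16]
Sum = 47 + 45 + 18 + 21 + 20 + 12 + 16 = 179
Avg velocity = 179 / 7 = 25.57 points/sprint

25.57 points/sprint


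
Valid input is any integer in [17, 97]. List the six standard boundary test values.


Range: [17, 97]
Boundaries: just below min, min, min+1, max-1, max, just above max
Values: [16, 17, 18, 96, 97, 98]

[16, 17, 18, 96, 97, 98]


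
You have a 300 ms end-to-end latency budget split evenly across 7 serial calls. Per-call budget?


Formula: per_stage = total_budget / stages
per_stage = 300 / 7
per_stage = 42.86 ms

42.86 ms


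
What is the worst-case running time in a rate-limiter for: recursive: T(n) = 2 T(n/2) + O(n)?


Reasoning: master theorem case 2 (merge-sort recurrence)
Complexity: O(n log n)

O(n log n)


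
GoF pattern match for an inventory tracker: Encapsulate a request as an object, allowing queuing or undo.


This matches the Command pattern

Command


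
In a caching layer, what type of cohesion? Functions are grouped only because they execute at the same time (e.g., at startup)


Reasoning: Related by timing only
Type: Temporal cohesion

Temporal cohesion


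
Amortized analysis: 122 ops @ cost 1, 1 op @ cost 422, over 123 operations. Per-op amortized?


Formula: Amortized cost = Total cost / Operations
Total cost = (122 * 1) + (1 * 422)
Total cost = 122 + 422 = 544
Amortized = 544 / 123 = 4.4228

4.4228


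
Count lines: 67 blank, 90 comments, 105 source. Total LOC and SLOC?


Total LOC = blank + comment + code
Total LOC = 67 + 90 + 105 = 262
SLOC (source only) = code = 105

Total LOC: 262, SLOC: 105


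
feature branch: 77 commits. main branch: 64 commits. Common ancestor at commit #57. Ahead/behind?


Common ancestor: commit #57
feature commits after divergence: 77 - 57 = 20
main commits after divergence: 64 - 57 = 7
feature is 20 commits ahead of main
main is 7 commits ahead of feature

feature ahead: 20, main ahead: 7


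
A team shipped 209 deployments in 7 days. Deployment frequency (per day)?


Formula: deployments per day = releases / days
= 209 / 7
= 29.857 deploys/day
(equivalently, 209.0 deploys/week)

29.857 deploys/day


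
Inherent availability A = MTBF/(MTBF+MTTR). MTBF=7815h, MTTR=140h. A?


Availability = MTBF / (MTBF + MTTR)
Availability = 7815 / (7815 + 140)
Availability = 7815 / 7955
Availability = 98.2401%

98.2401%


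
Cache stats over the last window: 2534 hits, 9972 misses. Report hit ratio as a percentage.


Formula: hit rate = hits / (hits + misses) * 100
hit rate = 2534 / (2534 + 9972) * 100
hit rate = 2534 / 12506 * 100
hit rate = 20.26%

20.26%


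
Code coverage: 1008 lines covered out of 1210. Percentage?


Coverage = covered / total * 100
Coverage = 1008 / 1210 * 100
Coverage = 83.31%

83.31%


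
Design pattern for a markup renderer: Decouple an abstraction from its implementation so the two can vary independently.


This matches the Bridge pattern

Bridge


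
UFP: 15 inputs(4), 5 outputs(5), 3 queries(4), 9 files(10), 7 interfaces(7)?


UFP = EI*4 + EO*5 + EQ*4 + ILF*10 + EIF*7
UFP = 15*4 + 5*5 + 3*4 + 9*10 + 7*7
UFP = 60 + 25 + 12 + 90 + 49
UFP = 236

236


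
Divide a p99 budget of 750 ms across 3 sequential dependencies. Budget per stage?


Formula: per_stage = total_budget / stages
per_stage = 750 / 3
per_stage = 250.0 ms

250.0 ms


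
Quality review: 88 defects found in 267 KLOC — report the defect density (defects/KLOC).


Defect density = defects / KLOC
Defect density = 88 / 267
Defect density = 0.33 defects/KLOC

0.33 defects/KLOC


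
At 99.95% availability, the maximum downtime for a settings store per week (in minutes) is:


Formula: allowed downtime = period * (100 - SLA) / 100
Period (week) = 10080 minutes
Unavailability fraction = (100 - 99.95) / 100
Allowed downtime = 10080 * (100 - 99.95) / 100
Allowed downtime = 5.04 minutes

5.04 minutes


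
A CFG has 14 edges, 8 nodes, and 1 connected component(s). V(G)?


Formula: V(G) = E - N + 2P
V(G) = 14 - 8 + 2*1
V(G) = 6 + 2
V(G) = 8

8


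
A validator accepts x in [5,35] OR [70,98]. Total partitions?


Valid ranges: [5,35] and [70,98]
Class 1: x < 5 — invalid
Class 2: 5 ≤ x ≤ 35 — valid
Class 3: 35 < x < 70 — invalid (gap between ranges)
Class 4: 70 ≤ x ≤ 98 — valid
Class 5: x > 98 — invalid
Total equivalence classes: 5

5 equivalence classes


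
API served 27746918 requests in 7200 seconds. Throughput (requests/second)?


Formula: throughput = requests / seconds
throughput = 27746918 / 7200
throughput = 3853.74 requests/second

3853.74 requests/second


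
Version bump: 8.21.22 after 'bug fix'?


Current: 8.21.22
Change category: 'bug fix' → patch bump
SemVer rule: patch bump → increment PATCH (MAJOR and MINOR unchanged)
New: 8.21.23

8.21.23


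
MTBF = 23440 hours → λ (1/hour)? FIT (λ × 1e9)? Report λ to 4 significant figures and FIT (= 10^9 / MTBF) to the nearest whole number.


Formula: λ = 1 / MTBF; FIT = λ × 1e9 = 1e9 / MTBF
λ = 1 / 23440 ≈ 4.266e-05 failures/hour
FIT = 1e9 / 23440 ≈ 42662 failures per 1e9 hours (nearest whole number)

λ = 4.266e-05 /h, FIT = 42662


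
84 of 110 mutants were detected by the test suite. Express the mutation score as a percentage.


Mutation score = killed / total * 100
Mutation score = 84 / 110 * 100
Mutation score = 76.36%

76.36%


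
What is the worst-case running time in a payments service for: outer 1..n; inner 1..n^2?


Reasoning: n times n^2
Complexity: O(n^3)

O(n^3)


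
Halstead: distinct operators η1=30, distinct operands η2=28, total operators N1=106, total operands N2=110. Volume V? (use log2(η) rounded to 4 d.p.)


Formula: V = N * log2(η), where N = N1 + N2 and η = η1 + η2
η = 30 + 28 = 58
N = 106 + 110 = 216
log2(58) ≈ 5.8580
V = 216 * 5.8580 = 1265.33

1265.33


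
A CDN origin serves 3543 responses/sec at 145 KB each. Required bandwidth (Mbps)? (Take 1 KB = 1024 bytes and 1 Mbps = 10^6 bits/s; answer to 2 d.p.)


Formula: Mbps = payload_bytes * RPS * 8 / 1e6
Payload per request = 145 KB = 145 * 1024 = 148480 bytes
Total bytes/sec = 148480 * 3543 = 526064640
Total bits/sec = 526064640 * 8 = 4208517120
Mbps = 4208517120 / 1e6 = 4208.52

4208.52 Mbps
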